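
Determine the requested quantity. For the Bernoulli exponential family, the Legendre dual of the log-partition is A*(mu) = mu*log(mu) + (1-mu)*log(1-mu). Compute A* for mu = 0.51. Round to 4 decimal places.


Legendre transform for Bernoulli:
A*(mu) = mu*log(mu) + (1-mu)*log(1-mu).
mu = 0.51, 1-mu = 0.49.
mu*log(mu) = 0.51*log(0.51) = -0.343406.
(1-mu)*log(1-mu) = 0.49*log(0.49) = -0.349541.
A* = -0.343406 + -0.349541 = -0.6929

-0.6929


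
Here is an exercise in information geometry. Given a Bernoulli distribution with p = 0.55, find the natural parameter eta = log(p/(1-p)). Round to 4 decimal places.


Natural parameter for Bernoulli: eta = log(p/(1-p)).
p = 0.55, 1-p = 0.45.
p/(1-p) = 1.222222.
eta = log(1.222222) = 0.2007

0.2007


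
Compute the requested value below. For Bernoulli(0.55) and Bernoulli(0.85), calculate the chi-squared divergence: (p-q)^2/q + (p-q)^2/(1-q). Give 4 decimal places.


Chi-squared divergence between Bernoulli distributions:
chi^2 = (p-q)^2/q + (p-q)^2/(1-q).
p = 0.55, q = 0.85, p-q = -0.3.
(p-q)^2 = 0.09.
term1 = 0.09/0.85 = 0.105882.
term2 = 0.09/0.15 = 0.6.
chi^2 = 0.105882 + 0.6 = 0.7059

0.7059


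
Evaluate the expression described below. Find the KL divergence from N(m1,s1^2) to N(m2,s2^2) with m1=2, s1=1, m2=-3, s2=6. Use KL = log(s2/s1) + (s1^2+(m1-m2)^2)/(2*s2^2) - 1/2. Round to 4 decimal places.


KL divergence between normal distributions:
KL = log(s2/s1) + (s1^2 + (m1-m2)^2)/(2*s2^2) - 1/2.
log(6/1) = 1.791759.
(1^2 + (2--3)^2)/(2*6^2) = (1 + 25)/72 = 0.361111.
KL = 1.791759 + 0.361111 - 0.5 = 1.6529

1.6529


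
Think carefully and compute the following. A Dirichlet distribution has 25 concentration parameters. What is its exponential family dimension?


Exponential family dimension calculation:
Dirichlet with 25 components has 25 natural parameters.

25


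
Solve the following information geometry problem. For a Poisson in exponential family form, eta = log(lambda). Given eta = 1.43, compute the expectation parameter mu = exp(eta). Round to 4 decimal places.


Expectation parameter for Poisson exponential family:
mu = exp(eta).
eta = 1.43.
mu = exp(1.43) = 4.1787

4.1787


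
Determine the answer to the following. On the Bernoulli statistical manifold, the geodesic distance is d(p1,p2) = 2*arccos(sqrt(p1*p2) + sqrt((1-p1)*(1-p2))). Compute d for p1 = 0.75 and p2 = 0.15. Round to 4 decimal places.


Geodesic distance on Bernoulli manifold:
d(p1,p2) = 2*arccos(sqrt(p1*p2) + sqrt((1-p1)*(1-p2))).
sqrt(p1*p2) = sqrt(0.75*0.15) = 0.33541.
sqrt((1-p1)*(1-p2)) = sqrt(0.25*0.85) = 0.460977.
arg = 0.33541 + 0.460977 = 0.796387.
d = 2*arccos(0.796387) = 1.2990

1.2990


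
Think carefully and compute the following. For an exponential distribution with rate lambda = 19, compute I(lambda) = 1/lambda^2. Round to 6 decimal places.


Fisher information for exponential: I(lambda) = 1/lambda^2.
lambda = 19, lambda^2 = 361.
I = 1/361 = 0.002770

0.002770


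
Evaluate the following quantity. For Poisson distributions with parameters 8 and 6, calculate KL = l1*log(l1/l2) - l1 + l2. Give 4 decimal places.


KL divergence for Poisson:
KL = l1*log(l1/l2) - l1 + l2.
l1 = 8, l2 = 6.
log(8/6) = 0.287682.
l1*log(l1/l2) = 8 * 0.287682 = 2.301457.
KL = 2.301457 - 8 + 6 = 0.3015

0.3015


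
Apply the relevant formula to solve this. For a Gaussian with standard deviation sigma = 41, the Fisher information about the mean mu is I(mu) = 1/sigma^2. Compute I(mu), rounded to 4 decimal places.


The Fisher information for the mean of a normal distribution is I(mu) = 1/sigma^2.
sigma = 41, so sigma^2 = 1681.
I(mu) = 1/1681 = 0.0006

0.0006


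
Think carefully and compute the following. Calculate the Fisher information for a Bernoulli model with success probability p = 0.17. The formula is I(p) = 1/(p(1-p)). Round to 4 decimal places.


For Bernoulli(p), Fisher information is I(p) = 1/(p*(1-p)).
p = 0.17, 1-p = 0.83.
p*(1-p) = 0.1411.
I(p) = 1/0.1411 = 7.0872

7.0872


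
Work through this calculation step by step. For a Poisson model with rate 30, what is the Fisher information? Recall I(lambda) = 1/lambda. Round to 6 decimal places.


Fisher information for Poisson: I(lambda) = 1/lambda.
lambda = 30.
I(lambda) = 1/30 = 0.033333

0.033333


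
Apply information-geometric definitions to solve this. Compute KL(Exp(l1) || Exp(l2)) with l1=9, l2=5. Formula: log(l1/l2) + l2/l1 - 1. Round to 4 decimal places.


KL divergence for exponential family:
KL = log(l1/l2) + l2/l1 - 1.
log(9/5) = 0.587787.
5/9 = 0.555556.
KL = 0.587787 + 0.555556 - 1 = 0.1433

0.1433


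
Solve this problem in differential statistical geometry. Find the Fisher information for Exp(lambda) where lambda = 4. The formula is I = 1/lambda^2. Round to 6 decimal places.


Fisher information for exponential: I(lambda) = 1/lambda^2.
lambda = 4, lambda^2 = 16.
I = 1/16 = 0.062500

0.062500


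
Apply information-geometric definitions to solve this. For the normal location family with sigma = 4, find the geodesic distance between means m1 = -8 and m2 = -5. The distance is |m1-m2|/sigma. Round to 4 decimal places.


On the fixed-variance normal subfamily, geodesic distance = |m1-m2|/sigma.
|-8 - -5| = 3.
sigma = 4.
d = 3/4 = 0.7500

0.7500


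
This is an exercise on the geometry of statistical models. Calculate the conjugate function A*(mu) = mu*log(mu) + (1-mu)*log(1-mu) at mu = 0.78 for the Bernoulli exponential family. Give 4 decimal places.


Legendre transform for Bernoulli:
A*(mu) = mu*log(mu) + (1-mu)*log(1-mu).
mu = 0.78, 1-mu = 0.22.
mu*log(mu) = 0.78*log(0.78) = -0.1938.
(1-mu)*log(1-mu) = 0.22*log(0.22) = -0.333108.
A* = -0.1938 + -0.333108 = -0.5269

-0.5269


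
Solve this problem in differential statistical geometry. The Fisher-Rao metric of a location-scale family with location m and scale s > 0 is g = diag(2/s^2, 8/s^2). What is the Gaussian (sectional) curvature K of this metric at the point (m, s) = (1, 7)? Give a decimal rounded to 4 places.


The metric has the form g = (A dm^2 + B ds^2)/s^2 with A = 2, B = 8.
Substitute u = sqrt(A/B)*m: g = B*(du^2 + ds^2)/s^2, i.e. B times the
Poincare upper half-plane metric, which has constant Gaussian curvature -1.
Scaling a 2D metric by a constant c divides the Gaussian curvature by c,
so K = -1/B = -1/(8) = -0.1250 everywhere (the point (m, s) = (1, 7) is irrelevant:
the curvature is constant).
The requested Gaussian curvature is K = -0.1250.

-0.1250


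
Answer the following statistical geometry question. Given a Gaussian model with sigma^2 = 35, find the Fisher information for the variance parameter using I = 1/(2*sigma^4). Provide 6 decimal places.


Fisher information for variance: I(sigma^2) = 1/(2*sigma^4).
sigma^2 = 35, so sigma^4 = 1225.
I = 1/(2*1225) = 1/2450 = 0.000408

0.000408


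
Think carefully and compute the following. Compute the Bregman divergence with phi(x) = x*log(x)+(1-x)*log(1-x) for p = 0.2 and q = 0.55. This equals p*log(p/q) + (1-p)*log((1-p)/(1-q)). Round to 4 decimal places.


Bregman divergence with negative entropy generator:
D = p*log(p/q) + (1-p)*log((1-p)/(1-q)).
p = 0.2, q = 0.55.
p*log(p/q) = 0.2*log(0.2/0.55) = -0.20232.
(1-p)*log((1-p)/(1-q)) = 0.8*log(0.8/0.45) = 0.460291.
D = -0.20232 + 0.460291 = 0.2580

0.2580


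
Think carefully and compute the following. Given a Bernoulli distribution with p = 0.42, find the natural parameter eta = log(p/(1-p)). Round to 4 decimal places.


Natural parameter for Bernoulli: eta = log(p/(1-p)).
p = 0.42, 1-p = 0.58.
p/(1-p) = 0.724138.
eta = log(0.724138) = -0.3228

-0.3228


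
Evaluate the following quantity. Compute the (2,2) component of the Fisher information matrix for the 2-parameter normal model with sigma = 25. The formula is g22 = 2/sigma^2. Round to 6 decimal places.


For the 2-parameter normal family, the Fisher metric has:
  g11 = 1/sigma^2, g22 = 2/sigma^2.
sigma = 25, sigma^2 = 625.
g22 = 0.003200

0.003200


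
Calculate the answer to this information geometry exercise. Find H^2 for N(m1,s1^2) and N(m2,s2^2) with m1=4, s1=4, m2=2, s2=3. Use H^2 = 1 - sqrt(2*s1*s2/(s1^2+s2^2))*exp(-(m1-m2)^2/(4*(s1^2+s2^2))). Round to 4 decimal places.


Squared Hellinger distance for Gaussians:
H^2 = 1 - sqrt(2*s1*s2/(s1^2+s2^2)) * exp(-(m1-m2)^2/(4*(s1^2+s2^2))).
s1^2 = 16, s2^2 = 9, s1^2+s2^2 = 25.
sqrt(2*4*3/(25)) = 0.979796.
(m1-m2)^2 = (2)^2 = 4.
exp(-4/(4*25)) = exp(-0.04) = 0.960789.
H^2 = 1 - 0.979796*0.960789 = 0.0586

0.0586


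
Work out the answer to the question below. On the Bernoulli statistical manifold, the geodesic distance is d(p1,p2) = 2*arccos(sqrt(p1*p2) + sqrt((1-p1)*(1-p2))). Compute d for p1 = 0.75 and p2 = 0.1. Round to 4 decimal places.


Geodesic distance on Bernoulli manifold:
d(p1,p2) = 2*arccos(sqrt(p1*p2) + sqrt((1-p1)*(1-p2))).
sqrt(p1*p2) = sqrt(0.75*0.1) = 0.273861.
sqrt((1-p1)*(1-p2)) = sqrt(0.25*0.9) = 0.474342.
arg = 0.273861 + 0.474342 = 0.748203.
d = 2*arccos(0.748203) = 1.4509

1.4509


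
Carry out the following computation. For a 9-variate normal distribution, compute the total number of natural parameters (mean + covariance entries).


Exponential family dimension calculation:
For 9-dim MVN: mean has 9 params, covariance has 9*10/2 = 45 unique entries.
Total dim = 9 + 45 = 54.

54


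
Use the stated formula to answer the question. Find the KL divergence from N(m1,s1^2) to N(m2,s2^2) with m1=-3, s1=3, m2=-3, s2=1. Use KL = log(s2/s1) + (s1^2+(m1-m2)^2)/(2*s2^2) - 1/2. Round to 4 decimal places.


KL divergence between normal distributions:
KL = log(s2/s1) + (s1^2 + (m1-m2)^2)/(2*s2^2) - 1/2.
log(1/3) = -1.098612.
(3^2 + (-3--3)^2)/(2*1^2) = (9 + 0)/2 = 4.5.
KL = -1.098612 + 4.5 - 0.5 = 2.9014

2.9014


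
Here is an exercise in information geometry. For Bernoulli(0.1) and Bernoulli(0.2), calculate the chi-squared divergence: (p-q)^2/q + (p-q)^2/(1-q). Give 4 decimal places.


Chi-squared divergence between Bernoulli distributions:
chi^2 = (p-q)^2/q + (p-q)^2/(1-q).
p = 0.1, q = 0.2, p-q = -0.1.
(p-q)^2 = 0.01.
term1 = 0.01/0.2 = 0.05.
term2 = 0.01/0.8 = 0.0125.
chi^2 = 0.05 + 0.0125 = 0.0625

0.0625


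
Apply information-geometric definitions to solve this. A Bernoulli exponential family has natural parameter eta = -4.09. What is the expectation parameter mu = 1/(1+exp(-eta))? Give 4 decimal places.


Dual coordinate (expectation parameter) for Bernoulli:
mu = 1/(1+exp(-eta)).
eta = -4.09.
exp(-eta) = exp(4.09) = 59.739892.
mu = 1/(1+59.739892) = 0.0165

0.0165


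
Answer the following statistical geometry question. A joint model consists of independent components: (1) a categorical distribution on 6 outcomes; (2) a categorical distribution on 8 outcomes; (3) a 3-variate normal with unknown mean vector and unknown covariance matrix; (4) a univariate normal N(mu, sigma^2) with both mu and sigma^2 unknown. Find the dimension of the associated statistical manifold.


The dimension of a statistical manifold equals the number of free
(independent) real parameters of the model. For a product of independent
blocks the parameter counts add.
- categorical on 6 outcomes (probabilities sum to 1): 6-1 = 5.
- categorical on 8 outcomes (probabilities sum to 1): 8-1 = 7.
- 3-variate normal: 3 (mean) + 3*4/2 = 6 (symmetric covariance) = 9.
- normal (mu, sigma^2): 2.
Total = 5 + 7 + 9 + 2 = 23.
Dimension = 23

23


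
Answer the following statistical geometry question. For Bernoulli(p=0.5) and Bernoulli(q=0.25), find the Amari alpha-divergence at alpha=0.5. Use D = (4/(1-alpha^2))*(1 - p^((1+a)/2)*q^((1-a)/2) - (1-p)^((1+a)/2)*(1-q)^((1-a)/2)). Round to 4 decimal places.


Amari alpha-divergence:
D = (4/(1-alpha^2))*(1 - p^((1+a)/2)*q^((1-a)/2) - (1-p)^((1+a)/2)*(1-q)^((1-a)/2)).
alpha = 0.5, p = 0.5, q = 0.25.
e1 = (1+alpha)/2 = 0.75, e2 = (1-alpha)/2 = 0.25.
t1 = p^e1 * q^e2 = 0.5^0.75 * 0.25^0.25 = 0.420448.
t2 = (1-p)^e1 * (1-q)^e2 = 0.5^0.75 * 0.75^0.25 = 0.553341.
4/(1-alpha^2) = 5.333333.
D = 5.333333*(1 - 0.420448 - 0.553341) = 0.1398

0.1398


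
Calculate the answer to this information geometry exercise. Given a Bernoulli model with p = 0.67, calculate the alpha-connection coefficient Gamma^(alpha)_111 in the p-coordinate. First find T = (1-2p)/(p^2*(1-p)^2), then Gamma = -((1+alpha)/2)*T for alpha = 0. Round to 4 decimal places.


Skewness (Amari-Chentsov) tensor: T = (1-2p)/(p^2*(1-p)^2).
p = 0.67, 1-2p = -0.34, p^2 = 0.4489, (1-p)^2 = 0.1089.
T = -0.34/(0.4489 * 0.1089) = -6.955069.
In the p-coordinate, Gamma^(alpha) = Gamma^(0) - (alpha/2)*T with Gamma^(0) = (1/2)*g'(p) = -T/2,
so Gamma^(alpha) = -((1+alpha)/2)*T.
alpha = 0, -(1+alpha)/2 = -0.5.
Gamma = -0.5 * -6.955069 = 3.4775

3.4775


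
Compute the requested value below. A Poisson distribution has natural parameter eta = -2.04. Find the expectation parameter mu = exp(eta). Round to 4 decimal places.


Expectation parameter for Poisson exponential family:
mu = exp(eta).
eta = -2.04.
mu = exp(-2.04) = 0.1300

0.1300


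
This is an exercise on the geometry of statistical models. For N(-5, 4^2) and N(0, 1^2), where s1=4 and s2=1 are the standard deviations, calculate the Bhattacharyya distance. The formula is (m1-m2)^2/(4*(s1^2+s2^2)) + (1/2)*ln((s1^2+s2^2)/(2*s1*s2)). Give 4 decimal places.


Bhattacharyya distance between two Gaussians:
DB = (m1-m2)^2/(4*(s1^2+s2^2)) + (1/2)*ln((s1^2+s2^2)/(2*s1*s2)).
(m1-m2)^2 = (-5)^2 = 25.
s1^2+s2^2 = 16 + 1 = 17.
term1 = 25/68 = 0.367647.
term2 = 0.5*ln(17/8.0) = 0.376886.
DB = 0.367647 + 0.376886 = 0.7445

0.7445


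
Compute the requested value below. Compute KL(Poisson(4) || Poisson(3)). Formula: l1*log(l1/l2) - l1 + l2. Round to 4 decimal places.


KL divergence for Poisson:
KL = l1*log(l1/l2) - l1 + l2.
l1 = 4, l2 = 3.
log(4/3) = 0.287682.
l1*log(l1/l2) = 4 * 0.287682 = 1.150728.
KL = 1.150728 - 4 + 3 = 0.1507

0.1507


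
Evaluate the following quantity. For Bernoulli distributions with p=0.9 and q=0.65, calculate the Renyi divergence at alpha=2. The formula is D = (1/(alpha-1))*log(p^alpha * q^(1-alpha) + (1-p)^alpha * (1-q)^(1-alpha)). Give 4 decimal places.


Renyi divergence of order alpha between Bernoulli distributions:
D = (1/(alpha-1))*log(p^alpha * q^(1-alpha) + (1-p)^alpha * (1-q)^(1-alpha)).
alpha = 2, p = 0.9, q = 0.65.
p^alpha * q^(1-alpha) = 0.9^2 * 0.65^-1 = 1.246154.
(1-p)^alpha * (1-q)^(1-alpha) = 0.1^2 * 0.35^-1 = 0.028571.
sum = 1.246154 + 0.028571 = 1.274725.
D = (1/1)*log(1.274725) = 0.2427

0.2427


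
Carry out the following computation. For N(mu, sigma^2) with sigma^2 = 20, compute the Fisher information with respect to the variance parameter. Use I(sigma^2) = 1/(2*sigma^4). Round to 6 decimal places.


Fisher information for variance: I(sigma^2) = 1/(2*sigma^4).
sigma^2 = 20, so sigma^4 = 400.
I = 1/(2*400) = 1/800 = 0.001250

0.001250


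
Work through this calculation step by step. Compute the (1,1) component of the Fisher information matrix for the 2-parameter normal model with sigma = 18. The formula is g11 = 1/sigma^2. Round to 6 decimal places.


For the 2-parameter normal family, the Fisher metric has:
  g11 = 1/sigma^2, g22 = 2/sigma^2.
sigma = 18, sigma^2 = 324.
g11 = 0.003086

0.003086


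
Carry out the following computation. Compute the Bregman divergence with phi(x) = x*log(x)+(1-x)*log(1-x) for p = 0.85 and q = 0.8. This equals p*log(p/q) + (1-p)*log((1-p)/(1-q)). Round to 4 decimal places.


Bregman divergence with negative entropy generator:
D = p*log(p/q) + (1-p)*log((1-p)/(1-q)).
p = 0.85, q = 0.8.
p*log(p/q) = 0.85*log(0.85/0.8) = 0.051531.
(1-p)*log((1-p)/(1-q)) = 0.15*log(0.15/0.2) = -0.043152.
D = 0.051531 + -0.043152 = 0.0084

0.0084


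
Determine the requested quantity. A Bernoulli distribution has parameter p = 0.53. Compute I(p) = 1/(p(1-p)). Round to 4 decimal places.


For Bernoulli(p), Fisher information is I(p) = 1/(p*(1-p)).
p = 0.53, 1-p = 0.47.
p*(1-p) = 0.2491.
I(p) = 1/0.2491 = 4.0145

4.0145


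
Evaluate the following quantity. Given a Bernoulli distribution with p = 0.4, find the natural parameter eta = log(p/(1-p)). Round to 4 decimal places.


Natural parameter for Bernoulli: eta = log(p/(1-p)).
p = 0.4, 1-p = 0.6.
p/(1-p) = 0.666667.
eta = log(0.666667) = -0.4055

-0.4055


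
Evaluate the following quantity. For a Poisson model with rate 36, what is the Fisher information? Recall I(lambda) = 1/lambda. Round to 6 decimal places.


Fisher information for Poisson: I(lambda) = 1/lambda.
lambda = 36.
I(lambda) = 1/36 = 0.027778

0.027778


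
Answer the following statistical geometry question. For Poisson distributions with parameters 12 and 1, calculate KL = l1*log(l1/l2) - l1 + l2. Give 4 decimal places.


KL divergence for Poisson:
KL = l1*log(l1/l2) - l1 + l2.
l1 = 12, l2 = 1.
log(12/1) = 2.484907.
l1*log(l1/l2) = 12 * 2.484907 = 29.81888.
KL = 29.81888 - 12 + 1 = 18.8189

18.8189


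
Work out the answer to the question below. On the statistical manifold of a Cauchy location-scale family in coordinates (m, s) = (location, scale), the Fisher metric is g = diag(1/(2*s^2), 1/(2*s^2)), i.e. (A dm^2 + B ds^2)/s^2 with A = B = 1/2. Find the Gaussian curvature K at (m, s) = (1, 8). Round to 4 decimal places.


The metric has the form g = (A dm^2 + B ds^2)/s^2 with A = 1/2, B = 1/2.
Substitute u = sqrt(A/B)*m: g = B*(du^2 + ds^2)/s^2, i.e. B times the
Poincare upper half-plane metric, which has constant Gaussian curvature -1.
Scaling a 2D metric by a constant c divides the Gaussian curvature by c,
so K = -1/B = -1/(1/2) = -2.0000 everywhere (the point (m, s) = (1, 8) is irrelevant:
the curvature is constant).
The requested Gaussian curvature is K = -2.0000.

-2.0000


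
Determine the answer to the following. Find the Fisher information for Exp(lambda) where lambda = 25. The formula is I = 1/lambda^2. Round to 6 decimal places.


Fisher information for exponential: I(lambda) = 1/lambda^2.
lambda = 25, lambda^2 = 625.
I = 1/625 = 0.001600

0.001600


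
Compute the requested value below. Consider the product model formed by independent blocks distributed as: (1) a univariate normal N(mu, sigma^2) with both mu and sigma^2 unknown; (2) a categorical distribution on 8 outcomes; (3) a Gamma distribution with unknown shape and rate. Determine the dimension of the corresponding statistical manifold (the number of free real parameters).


The dimension of a statistical manifold equals the number of free
(independent) real parameters of the model. For a product of independent
blocks the parameter counts add.
- normal (mu, sigma^2): 2.
- categorical on 8 outcomes (probabilities sum to 1): 8-1 = 7.
- Gamma (shape, rate): 2.
Total = 2 + 7 + 2 = 11.
Dimension = 11

11


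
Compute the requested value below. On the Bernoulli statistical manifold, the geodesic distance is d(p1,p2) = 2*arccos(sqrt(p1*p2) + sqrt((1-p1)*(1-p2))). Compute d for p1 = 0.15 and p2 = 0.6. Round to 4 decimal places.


Geodesic distance on Bernoulli manifold:
d(p1,p2) = 2*arccos(sqrt(p1*p2) + sqrt((1-p1)*(1-p2))).
sqrt(p1*p2) = sqrt(0.15*0.6) = 0.3.
sqrt((1-p1)*(1-p2)) = sqrt(0.85*0.4) = 0.583095.
arg = 0.3 + 0.583095 = 0.883095.
d = 2*arccos(0.883095) = 0.9768

0.9768


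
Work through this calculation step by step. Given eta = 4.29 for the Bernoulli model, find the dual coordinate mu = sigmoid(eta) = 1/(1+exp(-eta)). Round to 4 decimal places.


Dual coordinate (expectation parameter) for Bernoulli:
mu = 1/(1+exp(-eta)).
eta = 4.29.
exp(-eta) = exp(-4.29) = 0.013705.
mu = 1/(1+0.013705) = 0.9865

0.9865


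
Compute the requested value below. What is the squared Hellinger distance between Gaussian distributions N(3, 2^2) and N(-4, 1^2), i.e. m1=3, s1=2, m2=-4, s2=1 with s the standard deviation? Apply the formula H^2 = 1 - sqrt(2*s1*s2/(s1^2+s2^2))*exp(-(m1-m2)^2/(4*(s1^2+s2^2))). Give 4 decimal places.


Squared Hellinger distance for Gaussians:
H^2 = 1 - sqrt(2*s1*s2/(s1^2+s2^2)) * exp(-(m1-m2)^2/(4*(s1^2+s2^2))).
s1^2 = 4, s2^2 = 1, s1^2+s2^2 = 5.
sqrt(2*2*1/(5)) = 0.894427.
(m1-m2)^2 = (7)^2 = 49.
exp(-49/(4*5)) = exp(-2.45) = 0.086294.
H^2 = 1 - 0.894427*0.086294 = 0.9228

0.9228


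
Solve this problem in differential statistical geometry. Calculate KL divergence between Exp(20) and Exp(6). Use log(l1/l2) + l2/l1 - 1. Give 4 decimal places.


KL divergence for exponential family:
KL = log(l1/l2) + l2/l1 - 1.
log(20/6) = 1.203973.
6/20 = 0.3.
KL = 1.203973 + 0.3 - 1 = 0.5040

0.5040


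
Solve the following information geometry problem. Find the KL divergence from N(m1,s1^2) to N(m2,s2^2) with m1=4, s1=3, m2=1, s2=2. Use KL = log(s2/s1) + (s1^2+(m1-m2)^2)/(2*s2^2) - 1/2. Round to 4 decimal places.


KL divergence between normal distributions:
KL = log(s2/s1) + (s1^2 + (m1-m2)^2)/(2*s2^2) - 1/2.
log(2/3) = -0.405465.
(3^2 + (4-1)^2)/(2*2^2) = (9 + 9)/8 = 2.25.
KL = -0.405465 + 2.25 - 0.5 = 1.3445

1.3445


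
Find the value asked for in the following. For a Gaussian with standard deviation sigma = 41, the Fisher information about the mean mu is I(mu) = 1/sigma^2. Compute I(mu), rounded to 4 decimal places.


The Fisher information for the mean of a normal distribution is I(mu) = 1/sigma^2.
sigma = 41, so sigma^2 = 1681.
I(mu) = 1/1681 = 0.0006

0.0006


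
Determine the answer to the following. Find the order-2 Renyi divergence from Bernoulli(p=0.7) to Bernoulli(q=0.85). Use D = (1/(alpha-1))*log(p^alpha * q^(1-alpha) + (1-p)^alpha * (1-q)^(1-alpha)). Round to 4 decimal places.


Renyi divergence of order alpha between Bernoulli distributions:
D = (1/(alpha-1))*log(p^alpha * q^(1-alpha) + (1-p)^alpha * (1-q)^(1-alpha)).
alpha = 2, p = 0.7, q = 0.85.
p^alpha * q^(1-alpha) = 0.7^2 * 0.85^-1 = 0.576471.
(1-p)^alpha * (1-q)^(1-alpha) = 0.3^2 * 0.15^-1 = 0.6.
sum = 0.576471 + 0.6 = 1.176471.
D = (1/1)*log(1.176471) = 0.1625

0.1625


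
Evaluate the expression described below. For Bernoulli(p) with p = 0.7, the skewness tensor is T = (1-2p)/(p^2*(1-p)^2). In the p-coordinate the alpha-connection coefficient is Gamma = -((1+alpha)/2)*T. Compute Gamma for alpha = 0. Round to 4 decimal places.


Skewness (Amari-Chentsov) tensor: T = (1-2p)/(p^2*(1-p)^2).
p = 0.7, 1-2p = -0.4, p^2 = 0.49, (1-p)^2 = 0.09.
T = -0.4/(0.49 * 0.09) = -9.070295.
In the p-coordinate, Gamma^(alpha) = Gamma^(0) - (alpha/2)*T with Gamma^(0) = (1/2)*g'(p) = -T/2,
so Gamma^(alpha) = -((1+alpha)/2)*T.
alpha = 0, -(1+alpha)/2 = -0.5.
Gamma = -0.5 * -9.070295 = 4.5351

4.5351


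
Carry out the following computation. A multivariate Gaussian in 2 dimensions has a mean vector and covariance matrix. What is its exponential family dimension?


Exponential family dimension calculation:
For 2-dim MVN: mean has 2 params, covariance has 2*3/2 = 3 unique entries.
Total dim = 2 + 3 = 5.

5


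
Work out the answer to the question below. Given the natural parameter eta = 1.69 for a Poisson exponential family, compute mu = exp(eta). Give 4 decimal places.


Expectation parameter for Poisson exponential family:
mu = exp(eta).
eta = 1.69.
mu = exp(1.69) = 5.4195

5.4195


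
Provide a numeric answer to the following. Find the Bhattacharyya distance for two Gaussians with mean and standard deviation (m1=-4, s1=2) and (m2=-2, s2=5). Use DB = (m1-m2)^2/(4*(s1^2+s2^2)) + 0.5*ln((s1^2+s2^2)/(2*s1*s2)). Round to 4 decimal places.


Bhattacharyya distance between two Gaussians:
DB = (m1-m2)^2/(4*(s1^2+s2^2)) + (1/2)*ln((s1^2+s2^2)/(2*s1*s2)).
(m1-m2)^2 = (-2)^2 = 4.
s1^2+s2^2 = 4 + 25 = 29.
term1 = 4/116 = 0.034483.
term2 = 0.5*ln(29/20.0) = 0.185782.
DB = 0.034483 + 0.185782 = 0.2203

0.2203


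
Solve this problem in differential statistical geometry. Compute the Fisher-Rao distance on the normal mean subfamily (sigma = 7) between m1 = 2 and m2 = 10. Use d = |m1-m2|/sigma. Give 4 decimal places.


On the fixed-variance normal subfamily, geodesic distance = |m1-m2|/sigma.
|2 - 10| = 8.
sigma = 7.
d = 8/7 = 1.1429

1.1429


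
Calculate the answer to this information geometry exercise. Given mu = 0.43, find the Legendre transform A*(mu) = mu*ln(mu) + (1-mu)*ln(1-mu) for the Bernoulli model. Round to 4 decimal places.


Legendre transform for Bernoulli:
A*(mu) = mu*log(mu) + (1-mu)*log(1-mu).
mu = 0.43, 1-mu = 0.57.
mu*log(mu) = 0.43*log(0.43) = -0.362907.
(1-mu)*log(1-mu) = 0.57*log(0.57) = -0.320408.
A* = -0.362907 + -0.320408 = -0.6833

-0.6833


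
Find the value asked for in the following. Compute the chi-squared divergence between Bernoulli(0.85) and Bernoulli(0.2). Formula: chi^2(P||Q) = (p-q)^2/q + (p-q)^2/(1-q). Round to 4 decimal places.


Chi-squared divergence between Bernoulli distributions:
chi^2 = (p-q)^2/q + (p-q)^2/(1-q).
p = 0.85, q = 0.2, p-q = 0.65.
(p-q)^2 = 0.4225.
term1 = 0.4225/0.2 = 2.1125.
term2 = 0.4225/0.8 = 0.528125.
chi^2 = 2.1125 + 0.528125 = 2.6406

2.6406


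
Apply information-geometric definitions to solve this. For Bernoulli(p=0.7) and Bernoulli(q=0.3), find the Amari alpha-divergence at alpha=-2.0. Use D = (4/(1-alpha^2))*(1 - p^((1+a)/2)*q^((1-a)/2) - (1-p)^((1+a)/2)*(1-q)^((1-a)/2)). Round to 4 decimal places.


Amari alpha-divergence:
D = (4/(1-alpha^2))*(1 - p^((1+a)/2)*q^((1-a)/2) - (1-p)^((1+a)/2)*(1-q)^((1-a)/2)).
alpha = -2.0, p = 0.7, q = 0.3.
e1 = (1+alpha)/2 = -0.5, e2 = (1-alpha)/2 = 1.5.
t1 = p^e1 * q^e2 = 0.7^-0.5 * 0.3^1.5 = 0.196396.
t2 = (1-p)^e1 * (1-q)^e2 = 0.3^-0.5 * 0.7^1.5 = 1.069268.
4/(1-alpha^2) = -1.333333.
D = -1.333333*(1 - 0.196396 - 1.069268) = 0.3542

0.3542


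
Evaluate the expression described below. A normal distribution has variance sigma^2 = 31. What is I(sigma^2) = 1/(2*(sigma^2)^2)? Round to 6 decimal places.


Fisher information for variance: I(sigma^2) = 1/(2*sigma^4).
sigma^2 = 31, so sigma^4 = 961.
I = 1/(2*961) = 1/1922 = 0.000520

0.000520


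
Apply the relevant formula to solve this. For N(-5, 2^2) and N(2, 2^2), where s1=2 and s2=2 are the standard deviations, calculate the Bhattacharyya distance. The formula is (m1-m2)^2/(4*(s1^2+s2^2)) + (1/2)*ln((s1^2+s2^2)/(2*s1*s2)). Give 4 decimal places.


Bhattacharyya distance between two Gaussians:
DB = (m1-m2)^2/(4*(s1^2+s2^2)) + (1/2)*ln((s1^2+s2^2)/(2*s1*s2)).
(m1-m2)^2 = (-7)^2 = 49.
s1^2+s2^2 = 4 + 4 = 8.
term1 = 49/32 = 1.53125.
term2 = 0.5*ln(8/8.0) = 0.0.
DB = 1.53125 + 0.0 = 1.5313

1.5313


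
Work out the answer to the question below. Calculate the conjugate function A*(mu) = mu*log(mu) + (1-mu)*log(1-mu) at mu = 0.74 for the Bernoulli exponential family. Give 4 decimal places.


Legendre transform for Bernoulli:
A*(mu) = mu*log(mu) + (1-mu)*log(1-mu).
mu = 0.74, 1-mu = 0.26.
mu*log(mu) = 0.74*log(0.74) = -0.222818.
(1-mu)*log(1-mu) = 0.26*log(0.26) = -0.350239.
A* = -0.222818 + -0.350239 = -0.5731

-0.5731


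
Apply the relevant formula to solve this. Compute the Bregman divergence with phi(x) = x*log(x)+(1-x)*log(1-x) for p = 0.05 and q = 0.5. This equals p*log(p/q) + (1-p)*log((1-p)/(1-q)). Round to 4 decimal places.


Bregman divergence with negative entropy generator:
D = p*log(p/q) + (1-p)*log((1-p)/(1-q)).
p = 0.05, q = 0.5.
p*log(p/q) = 0.05*log(0.05/0.5) = -0.115129.
(1-p)*log((1-p)/(1-q)) = 0.95*log(0.95/0.5) = 0.609761.
D = -0.115129 + 0.609761 = 0.4946

0.4946


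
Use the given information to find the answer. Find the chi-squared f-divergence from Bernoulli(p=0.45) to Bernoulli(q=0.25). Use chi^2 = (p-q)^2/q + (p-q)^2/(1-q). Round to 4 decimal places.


Chi-squared divergence between Bernoulli distributions:
chi^2 = (p-q)^2/q + (p-q)^2/(1-q).
p = 0.45, q = 0.25, p-q = 0.2.
(p-q)^2 = 0.04.
term1 = 0.04/0.25 = 0.16.
term2 = 0.04/0.75 = 0.053333.
chi^2 = 0.16 + 0.053333 = 0.2133

0.2133


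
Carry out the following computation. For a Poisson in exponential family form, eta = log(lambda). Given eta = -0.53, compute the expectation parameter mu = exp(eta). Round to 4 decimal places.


Expectation parameter for Poisson exponential family:
mu = exp(eta).
eta = -0.53.
mu = exp(-0.53) = 0.5886

0.5886


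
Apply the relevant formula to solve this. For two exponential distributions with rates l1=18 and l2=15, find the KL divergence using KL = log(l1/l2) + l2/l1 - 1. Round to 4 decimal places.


KL divergence for exponential family:
KL = log(l1/l2) + l2/l1 - 1.
log(18/15) = 0.182322.
15/18 = 0.833333.
KL = 0.182322 + 0.833333 - 1 = 0.0157

0.0157


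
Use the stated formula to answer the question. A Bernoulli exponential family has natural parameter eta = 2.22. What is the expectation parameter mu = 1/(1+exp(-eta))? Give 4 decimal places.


Dual coordinate (expectation parameter) for Bernoulli:
mu = 1/(1+exp(-eta)).
eta = 2.22.
exp(-eta) = exp(-2.22) = 0.108609.
mu = 1/(1+0.108609) = 0.9020

0.9020


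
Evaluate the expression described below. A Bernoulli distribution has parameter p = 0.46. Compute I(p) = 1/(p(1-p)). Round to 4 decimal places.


For Bernoulli(p), Fisher information is I(p) = 1/(p*(1-p)).
p = 0.46, 1-p = 0.54.
p*(1-p) = 0.2484.
I(p) = 1/0.2484 = 4.0258

4.0258


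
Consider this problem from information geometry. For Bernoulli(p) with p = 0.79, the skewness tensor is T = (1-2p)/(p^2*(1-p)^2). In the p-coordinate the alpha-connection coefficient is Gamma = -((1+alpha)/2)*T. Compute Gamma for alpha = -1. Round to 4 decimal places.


Skewness (Amari-Chentsov) tensor: T = (1-2p)/(p^2*(1-p)^2).
p = 0.79, 1-2p = -0.58, p^2 = 0.6241, (1-p)^2 = 0.0441.
T = -0.58/(0.6241 * 0.0441) = -21.07343.
In the p-coordinate, Gamma^(alpha) = Gamma^(0) - (alpha/2)*T with Gamma^(0) = (1/2)*g'(p) = -T/2,
so Gamma^(alpha) = -((1+alpha)/2)*T.
alpha = -1, -(1+alpha)/2 = 0.0.
Gamma = 0.0 * -21.07343 = 0.0000

0.0000


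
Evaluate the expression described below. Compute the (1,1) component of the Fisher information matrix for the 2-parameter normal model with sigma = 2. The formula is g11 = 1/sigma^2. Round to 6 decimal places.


For the 2-parameter normal family, the Fisher metric has:
  g11 = 1/sigma^2, g22 = 2/sigma^2.
sigma = 2, sigma^2 = 4.
g11 = 0.250000

0.250000


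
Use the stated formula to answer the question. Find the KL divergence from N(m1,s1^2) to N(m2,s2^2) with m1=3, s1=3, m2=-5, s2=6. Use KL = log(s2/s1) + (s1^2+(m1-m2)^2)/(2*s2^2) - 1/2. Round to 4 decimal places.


KL divergence between normal distributions:
KL = log(s2/s1) + (s1^2 + (m1-m2)^2)/(2*s2^2) - 1/2.
log(6/3) = 0.693147.
(3^2 + (3--5)^2)/(2*6^2) = (9 + 64)/72 = 1.013889.
KL = 0.693147 + 1.013889 - 0.5 = 1.2070

1.2070


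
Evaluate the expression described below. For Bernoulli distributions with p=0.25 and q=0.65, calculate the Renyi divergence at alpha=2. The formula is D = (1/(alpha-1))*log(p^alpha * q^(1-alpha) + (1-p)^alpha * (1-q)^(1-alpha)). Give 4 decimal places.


Renyi divergence of order alpha between Bernoulli distributions:
D = (1/(alpha-1))*log(p^alpha * q^(1-alpha) + (1-p)^alpha * (1-q)^(1-alpha)).
alpha = 2, p = 0.25, q = 0.65.
p^alpha * q^(1-alpha) = 0.25^2 * 0.65^-1 = 0.096154.
(1-p)^alpha * (1-q)^(1-alpha) = 0.75^2 * 0.35^-1 = 1.607143.
sum = 0.096154 + 1.607143 = 1.703297.
D = (1/1)*log(1.703297) = 0.5326

0.5326


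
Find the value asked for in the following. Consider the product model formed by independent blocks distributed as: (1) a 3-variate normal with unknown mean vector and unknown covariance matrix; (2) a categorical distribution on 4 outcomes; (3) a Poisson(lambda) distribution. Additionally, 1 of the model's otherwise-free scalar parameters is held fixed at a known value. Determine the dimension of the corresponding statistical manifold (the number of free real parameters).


The dimension of a statistical manifold equals the number of free
(independent) real parameters of the model. For a product of independent
blocks the parameter counts add.
- 3-variate normal: 3 (mean) + 3*4/2 = 6 (symmetric covariance) = 9.
- categorical on 4 outcomes (probabilities sum to 1): 4-1 = 3.
- Poisson (lambda): 1.
Total = 9 + 3 + 1 = 13.
1 parameter(s) fixed at known values: 13 - 1 = 12.
Dimension = 12

12


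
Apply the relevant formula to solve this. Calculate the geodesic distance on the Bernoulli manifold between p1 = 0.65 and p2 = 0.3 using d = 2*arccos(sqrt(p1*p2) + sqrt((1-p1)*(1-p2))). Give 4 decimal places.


Geodesic distance on Bernoulli manifold:
d(p1,p2) = 2*arccos(sqrt(p1*p2) + sqrt((1-p1)*(1-p2))).
sqrt(p1*p2) = sqrt(0.65*0.3) = 0.441588.
sqrt((1-p1)*(1-p2)) = sqrt(0.35*0.7) = 0.494975.
arg = 0.441588 + 0.494975 = 0.936563.
d = 2*arccos(0.936563) = 0.7162

0.7162


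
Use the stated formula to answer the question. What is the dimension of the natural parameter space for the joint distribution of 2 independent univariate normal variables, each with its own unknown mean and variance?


Exponential family dimension calculation:
Each univariate normal has two natural parameters (mu/sigma^2 and -1/(2 sigma^2)).
With 2 independent components, dim = 2 * 2 = 4.

4


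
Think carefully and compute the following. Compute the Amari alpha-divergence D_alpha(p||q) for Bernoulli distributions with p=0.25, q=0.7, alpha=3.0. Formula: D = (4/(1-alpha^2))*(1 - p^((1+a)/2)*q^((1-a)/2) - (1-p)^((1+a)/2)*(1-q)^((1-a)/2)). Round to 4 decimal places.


Amari alpha-divergence:
D = (4/(1-alpha^2))*(1 - p^((1+a)/2)*q^((1-a)/2) - (1-p)^((1+a)/2)*(1-q)^((1-a)/2)).
alpha = 3.0, p = 0.25, q = 0.7.
e1 = (1+alpha)/2 = 2.0, e2 = (1-alpha)/2 = -1.0.
t1 = p^e1 * q^e2 = 0.25^2.0 * 0.7^-1.0 = 0.089286.
t2 = (1-p)^e1 * (1-q)^e2 = 0.75^2.0 * 0.3^-1.0 = 1.875.
4/(1-alpha^2) = -0.5.
D = -0.5*(1 - 0.089286 - 1.875) = 0.4821

0.4821


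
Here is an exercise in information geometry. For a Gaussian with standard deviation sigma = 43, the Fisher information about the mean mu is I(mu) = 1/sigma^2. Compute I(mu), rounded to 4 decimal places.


The Fisher information for the mean of a normal distribution is I(mu) = 1/sigma^2.
sigma = 43, so sigma^2 = 1849.
I(mu) = 1/1849 = 0.0005

0.0005


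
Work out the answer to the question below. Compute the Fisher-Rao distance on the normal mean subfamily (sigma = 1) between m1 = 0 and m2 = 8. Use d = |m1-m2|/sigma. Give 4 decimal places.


On the fixed-variance normal subfamily, geodesic distance = |m1-m2|/sigma.
|0 - 8| = 8.
sigma = 1.
d = 8/1 = 8.0000

8.0000


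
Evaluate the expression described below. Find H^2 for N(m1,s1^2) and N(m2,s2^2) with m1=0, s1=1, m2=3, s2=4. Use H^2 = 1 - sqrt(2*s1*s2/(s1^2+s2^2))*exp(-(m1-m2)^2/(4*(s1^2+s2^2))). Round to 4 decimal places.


Squared Hellinger distance for Gaussians:
H^2 = 1 - sqrt(2*s1*s2/(s1^2+s2^2)) * exp(-(m1-m2)^2/(4*(s1^2+s2^2))).
s1^2 = 1, s2^2 = 16, s1^2+s2^2 = 17.
sqrt(2*1*4/(17)) = 0.685994.
(m1-m2)^2 = (-3)^2 = 9.
exp(-9/(4*17)) = exp(-0.132353) = 0.876032.
H^2 = 1 - 0.685994*0.876032 = 0.3990

0.3990


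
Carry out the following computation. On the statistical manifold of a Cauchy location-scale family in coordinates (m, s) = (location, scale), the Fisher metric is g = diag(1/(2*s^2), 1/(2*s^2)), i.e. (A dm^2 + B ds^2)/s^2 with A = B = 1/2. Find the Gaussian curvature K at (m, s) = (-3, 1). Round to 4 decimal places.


The metric has the form g = (A dm^2 + B ds^2)/s^2 with A = 1/2, B = 1/2.
Substitute u = sqrt(A/B)*m: g = B*(du^2 + ds^2)/s^2, i.e. B times the
Poincare upper half-plane metric, which has constant Gaussian curvature -1.
Scaling a 2D metric by a constant c divides the Gaussian curvature by c,
so K = -1/B = -1/(1/2) = -2.0000 everywhere (the point (m, s) = (-3, 1) is irrelevant:
the curvature is constant).
The requested Gaussian curvature is K = -2.0000.

-2.0000


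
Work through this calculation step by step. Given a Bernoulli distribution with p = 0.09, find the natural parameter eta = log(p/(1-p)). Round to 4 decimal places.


Natural parameter for Bernoulli: eta = log(p/(1-p)).
p = 0.09, 1-p = 0.91.
p/(1-p) = 0.098901.
eta = log(0.098901) = -2.3136

-2.3136


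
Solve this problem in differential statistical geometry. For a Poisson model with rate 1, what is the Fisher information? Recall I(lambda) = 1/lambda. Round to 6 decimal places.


Fisher information for Poisson: I(lambda) = 1/lambda.
lambda = 1.
I(lambda) = 1/1 = 1.000000

1.000000


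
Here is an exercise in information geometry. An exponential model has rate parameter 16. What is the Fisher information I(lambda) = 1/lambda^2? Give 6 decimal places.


Fisher information for exponential: I(lambda) = 1/lambda^2.
lambda = 16, lambda^2 = 256.
I = 1/256 = 0.003906

0.003906


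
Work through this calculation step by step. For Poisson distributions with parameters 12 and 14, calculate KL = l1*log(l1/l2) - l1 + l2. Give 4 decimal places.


KL divergence for Poisson:
KL = l1*log(l1/l2) - l1 + l2.
l1 = 12, l2 = 14.
log(12/14) = -0.154151.
l1*log(l1/l2) = 12 * -0.154151 = -1.849808.
KL = -1.849808 - 12 + 14 = 0.1502

0.1502


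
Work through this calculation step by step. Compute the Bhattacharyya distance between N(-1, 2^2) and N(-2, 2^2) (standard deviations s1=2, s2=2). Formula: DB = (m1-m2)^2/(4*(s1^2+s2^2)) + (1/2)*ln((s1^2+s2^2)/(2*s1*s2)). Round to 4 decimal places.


Bhattacharyya distance between two Gaussians:
DB = (m1-m2)^2/(4*(s1^2+s2^2)) + (1/2)*ln((s1^2+s2^2)/(2*s1*s2)).
(m1-m2)^2 = (1)^2 = 1.
s1^2+s2^2 = 4 + 4 = 8.
term1 = 1/32 = 0.03125.
term2 = 0.5*ln(8/8.0) = 0.0.
DB = 0.03125 + 0.0 = 0.0313

0.0313


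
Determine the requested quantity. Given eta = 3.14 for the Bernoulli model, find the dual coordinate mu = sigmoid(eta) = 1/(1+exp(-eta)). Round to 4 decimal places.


Dual coordinate (expectation parameter) for Bernoulli:
mu = 1/(1+exp(-eta)).
eta = 3.14.
exp(-eta) = exp(-3.14) = 0.043283.
mu = 1/(1+0.043283) = 0.9585

0.9585


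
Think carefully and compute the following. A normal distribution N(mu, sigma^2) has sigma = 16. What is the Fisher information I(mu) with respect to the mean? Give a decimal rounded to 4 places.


The Fisher information for the mean of a normal distribution is I(mu) = 1/sigma^2.
sigma = 16, so sigma^2 = 256.
I(mu) = 1/256 = 0.0039

0.0039


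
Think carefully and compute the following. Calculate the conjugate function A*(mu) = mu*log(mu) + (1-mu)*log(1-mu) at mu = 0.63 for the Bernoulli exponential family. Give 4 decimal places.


Legendre transform for Bernoulli:
A*(mu) = mu*log(mu) + (1-mu)*log(1-mu).
mu = 0.63, 1-mu = 0.37.
mu*log(mu) = 0.63*log(0.63) = -0.291082.
(1-mu)*log(1-mu) = 0.37*log(0.37) = -0.367873.
A* = -0.291082 + -0.367873 = -0.6590

-0.6590


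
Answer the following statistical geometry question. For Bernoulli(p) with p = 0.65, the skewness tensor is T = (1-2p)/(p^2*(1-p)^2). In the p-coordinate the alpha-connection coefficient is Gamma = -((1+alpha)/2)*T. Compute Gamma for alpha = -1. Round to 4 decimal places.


Skewness (Amari-Chentsov) tensor: T = (1-2p)/(p^2*(1-p)^2).
p = 0.65, 1-2p = -0.3, p^2 = 0.4225, (1-p)^2 = 0.1225.
T = -0.3/(0.4225 * 0.1225) = -5.796401.
In the p-coordinate, Gamma^(alpha) = Gamma^(0) - (alpha/2)*T with Gamma^(0) = (1/2)*g'(p) = -T/2,
so Gamma^(alpha) = -((1+alpha)/2)*T.
alpha = -1, -(1+alpha)/2 = 0.0.
Gamma = 0.0 * -5.796401 = 0.0000

0.0000


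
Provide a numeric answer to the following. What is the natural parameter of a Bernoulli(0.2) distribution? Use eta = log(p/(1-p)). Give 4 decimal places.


Natural parameter for Bernoulli: eta = log(p/(1-p)).
p = 0.2, 1-p = 0.8.
p/(1-p) = 0.25.
eta = log(0.25) = -1.3863

-1.3863


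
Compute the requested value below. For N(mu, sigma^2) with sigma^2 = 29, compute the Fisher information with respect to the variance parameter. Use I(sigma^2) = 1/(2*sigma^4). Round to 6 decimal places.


Fisher information for variance: I(sigma^2) = 1/(2*sigma^4).
sigma^2 = 29, so sigma^4 = 841.
I = 1/(2*841) = 1/1682 = 0.000595

0.000595


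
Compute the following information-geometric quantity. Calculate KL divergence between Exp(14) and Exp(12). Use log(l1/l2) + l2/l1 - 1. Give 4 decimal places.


KL divergence for exponential family:
KL = log(l1/l2) + l2/l1 - 1.
log(14/12) = 0.154151.
12/14 = 0.857143.
KL = 0.154151 + 0.857143 - 1 = 0.0113

0.0113


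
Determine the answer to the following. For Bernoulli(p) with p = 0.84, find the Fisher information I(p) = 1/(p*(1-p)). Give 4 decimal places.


For Bernoulli(p), Fisher information is I(p) = 1/(p*(1-p)).
p = 0.84, 1-p = 0.16.
p*(1-p) = 0.1344.
I(p) = 1/0.1344 = 7.4405

7.4405
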